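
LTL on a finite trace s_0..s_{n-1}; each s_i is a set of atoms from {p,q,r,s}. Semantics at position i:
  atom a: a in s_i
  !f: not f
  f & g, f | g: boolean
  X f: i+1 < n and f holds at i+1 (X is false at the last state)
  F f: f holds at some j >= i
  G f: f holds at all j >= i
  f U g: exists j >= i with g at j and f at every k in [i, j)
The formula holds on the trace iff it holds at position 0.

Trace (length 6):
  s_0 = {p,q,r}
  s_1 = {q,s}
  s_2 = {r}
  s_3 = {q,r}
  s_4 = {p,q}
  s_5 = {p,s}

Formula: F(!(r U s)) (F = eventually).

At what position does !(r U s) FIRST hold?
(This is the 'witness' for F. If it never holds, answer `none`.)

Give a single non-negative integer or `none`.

Answer: 2

Derivation:
s_0={p,q,r}: !(r U s)=False (r U s)=True r=True s=False
s_1={q,s}: !(r U s)=False (r U s)=True r=False s=True
s_2={r}: !(r U s)=True (r U s)=False r=True s=False
s_3={q,r}: !(r U s)=True (r U s)=False r=True s=False
s_4={p,q}: !(r U s)=True (r U s)=False r=False s=False
s_5={p,s}: !(r U s)=False (r U s)=True r=False s=True
F(!(r U s)) holds; first witness at position 2.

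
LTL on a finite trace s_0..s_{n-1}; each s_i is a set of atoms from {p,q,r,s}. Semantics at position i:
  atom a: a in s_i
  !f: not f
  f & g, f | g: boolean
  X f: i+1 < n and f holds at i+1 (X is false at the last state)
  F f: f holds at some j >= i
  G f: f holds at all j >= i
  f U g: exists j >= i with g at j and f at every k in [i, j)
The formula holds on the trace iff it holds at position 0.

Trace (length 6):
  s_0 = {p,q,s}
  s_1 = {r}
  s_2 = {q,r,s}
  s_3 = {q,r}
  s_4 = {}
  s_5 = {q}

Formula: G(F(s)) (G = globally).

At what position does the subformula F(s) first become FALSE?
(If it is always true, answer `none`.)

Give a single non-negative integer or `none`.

s_0={p,q,s}: F(s)=True s=True
s_1={r}: F(s)=True s=False
s_2={q,r,s}: F(s)=True s=True
s_3={q,r}: F(s)=False s=False
s_4={}: F(s)=False s=False
s_5={q}: F(s)=False s=False
G(F(s)) holds globally = False
First violation at position 3.

Answer: 3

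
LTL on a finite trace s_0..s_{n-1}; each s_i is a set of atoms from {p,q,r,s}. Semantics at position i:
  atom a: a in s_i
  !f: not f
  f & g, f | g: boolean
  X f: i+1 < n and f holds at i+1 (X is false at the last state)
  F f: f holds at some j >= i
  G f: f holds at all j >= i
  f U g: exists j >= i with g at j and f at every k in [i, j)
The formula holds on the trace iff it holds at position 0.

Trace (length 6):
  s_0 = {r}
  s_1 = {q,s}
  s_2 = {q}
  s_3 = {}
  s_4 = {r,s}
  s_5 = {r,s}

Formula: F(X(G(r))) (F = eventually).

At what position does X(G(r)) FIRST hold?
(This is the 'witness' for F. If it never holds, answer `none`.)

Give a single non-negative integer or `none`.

Answer: 3

Derivation:
s_0={r}: X(G(r))=False G(r)=False r=True
s_1={q,s}: X(G(r))=False G(r)=False r=False
s_2={q}: X(G(r))=False G(r)=False r=False
s_3={}: X(G(r))=True G(r)=False r=False
s_4={r,s}: X(G(r))=True G(r)=True r=True
s_5={r,s}: X(G(r))=False G(r)=True r=True
F(X(G(r))) holds; first witness at position 3.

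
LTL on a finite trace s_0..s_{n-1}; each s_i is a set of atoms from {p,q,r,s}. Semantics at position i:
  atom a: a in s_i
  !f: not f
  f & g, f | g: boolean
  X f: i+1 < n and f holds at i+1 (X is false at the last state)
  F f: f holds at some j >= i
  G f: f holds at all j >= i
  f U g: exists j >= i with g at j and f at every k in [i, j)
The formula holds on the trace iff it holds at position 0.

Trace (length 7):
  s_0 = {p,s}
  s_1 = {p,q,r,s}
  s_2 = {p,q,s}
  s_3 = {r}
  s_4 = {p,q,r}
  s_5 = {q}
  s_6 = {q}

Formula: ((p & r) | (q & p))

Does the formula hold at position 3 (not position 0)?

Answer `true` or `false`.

Answer: false

Derivation:
s_0={p,s}: ((p & r) | (q & p))=False (p & r)=False p=True r=False (q & p)=False q=False
s_1={p,q,r,s}: ((p & r) | (q & p))=True (p & r)=True p=True r=True (q & p)=True q=True
s_2={p,q,s}: ((p & r) | (q & p))=True (p & r)=False p=True r=False (q & p)=True q=True
s_3={r}: ((p & r) | (q & p))=False (p & r)=False p=False r=True (q & p)=False q=False
s_4={p,q,r}: ((p & r) | (q & p))=True (p & r)=True p=True r=True (q & p)=True q=True
s_5={q}: ((p & r) | (q & p))=False (p & r)=False p=False r=False (q & p)=False q=True
s_6={q}: ((p & r) | (q & p))=False (p & r)=False p=False r=False (q & p)=False q=True
Evaluating at position 3: result = False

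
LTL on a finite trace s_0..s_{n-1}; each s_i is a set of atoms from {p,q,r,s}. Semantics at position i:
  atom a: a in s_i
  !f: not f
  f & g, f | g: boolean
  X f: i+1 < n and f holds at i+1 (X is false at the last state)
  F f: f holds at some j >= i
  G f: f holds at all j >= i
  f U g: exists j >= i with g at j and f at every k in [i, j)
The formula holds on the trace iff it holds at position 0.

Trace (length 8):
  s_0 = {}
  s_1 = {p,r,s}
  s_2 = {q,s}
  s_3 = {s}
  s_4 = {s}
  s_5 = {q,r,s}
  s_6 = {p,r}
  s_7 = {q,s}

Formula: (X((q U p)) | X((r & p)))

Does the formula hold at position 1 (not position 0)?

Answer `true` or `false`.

s_0={}: (X((q U p)) | X((r & p)))=True X((q U p))=True (q U p)=False q=False p=False X((r & p))=True (r & p)=False r=False
s_1={p,r,s}: (X((q U p)) | X((r & p)))=False X((q U p))=False (q U p)=True q=False p=True X((r & p))=False (r & p)=True r=True
s_2={q,s}: (X((q U p)) | X((r & p)))=False X((q U p))=False (q U p)=False q=True p=False X((r & p))=False (r & p)=False r=False
s_3={s}: (X((q U p)) | X((r & p)))=False X((q U p))=False (q U p)=False q=False p=False X((r & p))=False (r & p)=False r=False
s_4={s}: (X((q U p)) | X((r & p)))=True X((q U p))=True (q U p)=False q=False p=False X((r & p))=False (r & p)=False r=False
s_5={q,r,s}: (X((q U p)) | X((r & p)))=True X((q U p))=True (q U p)=True q=True p=False X((r & p))=True (r & p)=False r=True
s_6={p,r}: (X((q U p)) | X((r & p)))=False X((q U p))=False (q U p)=True q=False p=True X((r & p))=False (r & p)=True r=True
s_7={q,s}: (X((q U p)) | X((r & p)))=False X((q U p))=False (q U p)=False q=True p=False X((r & p))=False (r & p)=False r=False
Evaluating at position 1: result = False

Answer: false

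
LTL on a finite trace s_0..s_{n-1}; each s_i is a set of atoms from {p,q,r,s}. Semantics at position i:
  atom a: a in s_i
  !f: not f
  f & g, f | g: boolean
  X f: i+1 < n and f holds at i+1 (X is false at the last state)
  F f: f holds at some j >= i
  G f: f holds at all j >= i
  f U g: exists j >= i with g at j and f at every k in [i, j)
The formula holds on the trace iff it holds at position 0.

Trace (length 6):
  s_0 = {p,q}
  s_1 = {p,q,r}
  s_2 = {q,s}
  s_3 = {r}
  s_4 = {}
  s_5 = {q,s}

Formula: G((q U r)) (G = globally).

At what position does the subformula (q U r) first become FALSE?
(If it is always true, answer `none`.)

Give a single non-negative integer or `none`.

s_0={p,q}: (q U r)=True q=True r=False
s_1={p,q,r}: (q U r)=True q=True r=True
s_2={q,s}: (q U r)=True q=True r=False
s_3={r}: (q U r)=True q=False r=True
s_4={}: (q U r)=False q=False r=False
s_5={q,s}: (q U r)=False q=True r=False
G((q U r)) holds globally = False
First violation at position 4.

Answer: 4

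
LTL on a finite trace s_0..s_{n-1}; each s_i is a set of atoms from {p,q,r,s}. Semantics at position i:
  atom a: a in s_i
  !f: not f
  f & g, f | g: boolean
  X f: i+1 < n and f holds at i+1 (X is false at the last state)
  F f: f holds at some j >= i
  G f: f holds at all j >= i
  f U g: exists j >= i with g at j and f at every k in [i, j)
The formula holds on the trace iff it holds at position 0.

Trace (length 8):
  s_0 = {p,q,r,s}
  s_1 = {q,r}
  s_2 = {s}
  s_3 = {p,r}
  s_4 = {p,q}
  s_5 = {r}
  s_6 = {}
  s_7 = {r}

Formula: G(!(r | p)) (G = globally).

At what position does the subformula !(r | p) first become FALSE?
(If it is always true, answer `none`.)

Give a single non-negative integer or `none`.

Answer: 0

Derivation:
s_0={p,q,r,s}: !(r | p)=False (r | p)=True r=True p=True
s_1={q,r}: !(r | p)=False (r | p)=True r=True p=False
s_2={s}: !(r | p)=True (r | p)=False r=False p=False
s_3={p,r}: !(r | p)=False (r | p)=True r=True p=True
s_4={p,q}: !(r | p)=False (r | p)=True r=False p=True
s_5={r}: !(r | p)=False (r | p)=True r=True p=False
s_6={}: !(r | p)=True (r | p)=False r=False p=False
s_7={r}: !(r | p)=False (r | p)=True r=True p=False
G(!(r | p)) holds globally = False
First violation at position 0.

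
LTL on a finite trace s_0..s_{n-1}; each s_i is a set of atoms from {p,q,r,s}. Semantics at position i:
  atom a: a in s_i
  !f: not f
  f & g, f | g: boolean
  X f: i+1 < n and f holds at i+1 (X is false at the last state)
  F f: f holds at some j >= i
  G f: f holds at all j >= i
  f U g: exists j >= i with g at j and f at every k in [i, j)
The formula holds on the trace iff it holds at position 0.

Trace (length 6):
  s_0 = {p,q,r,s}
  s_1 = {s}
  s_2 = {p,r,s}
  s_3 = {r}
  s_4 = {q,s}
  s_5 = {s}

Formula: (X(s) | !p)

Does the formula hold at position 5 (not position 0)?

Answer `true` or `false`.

s_0={p,q,r,s}: (X(s) | !p)=True X(s)=True s=True !p=False p=True
s_1={s}: (X(s) | !p)=True X(s)=True s=True !p=True p=False
s_2={p,r,s}: (X(s) | !p)=False X(s)=False s=True !p=False p=True
s_3={r}: (X(s) | !p)=True X(s)=True s=False !p=True p=False
s_4={q,s}: (X(s) | !p)=True X(s)=True s=True !p=True p=False
s_5={s}: (X(s) | !p)=True X(s)=False s=True !p=True p=False
Evaluating at position 5: result = True

Answer: true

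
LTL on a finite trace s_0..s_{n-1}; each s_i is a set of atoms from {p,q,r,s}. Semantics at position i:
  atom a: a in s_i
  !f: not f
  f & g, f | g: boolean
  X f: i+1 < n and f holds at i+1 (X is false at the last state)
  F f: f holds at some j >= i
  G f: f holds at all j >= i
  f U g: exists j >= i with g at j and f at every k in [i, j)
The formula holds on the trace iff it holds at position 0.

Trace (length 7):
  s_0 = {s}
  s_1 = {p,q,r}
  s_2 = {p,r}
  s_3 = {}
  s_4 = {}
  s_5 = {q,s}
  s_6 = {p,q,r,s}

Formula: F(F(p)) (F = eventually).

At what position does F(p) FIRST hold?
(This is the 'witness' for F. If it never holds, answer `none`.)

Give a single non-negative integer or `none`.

s_0={s}: F(p)=True p=False
s_1={p,q,r}: F(p)=True p=True
s_2={p,r}: F(p)=True p=True
s_3={}: F(p)=True p=False
s_4={}: F(p)=True p=False
s_5={q,s}: F(p)=True p=False
s_6={p,q,r,s}: F(p)=True p=True
F(F(p)) holds; first witness at position 0.

Answer: 0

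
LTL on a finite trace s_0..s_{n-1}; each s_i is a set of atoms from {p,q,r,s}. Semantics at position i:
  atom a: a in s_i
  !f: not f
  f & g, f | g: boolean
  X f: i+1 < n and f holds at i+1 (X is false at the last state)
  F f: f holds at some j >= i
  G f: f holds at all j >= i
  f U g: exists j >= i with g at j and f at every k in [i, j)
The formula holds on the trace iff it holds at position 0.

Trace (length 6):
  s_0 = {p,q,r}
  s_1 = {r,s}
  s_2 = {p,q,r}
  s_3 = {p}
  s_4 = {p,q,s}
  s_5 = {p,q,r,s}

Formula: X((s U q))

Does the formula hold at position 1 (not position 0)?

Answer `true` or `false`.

s_0={p,q,r}: X((s U q))=True (s U q)=True s=False q=True
s_1={r,s}: X((s U q))=True (s U q)=True s=True q=False
s_2={p,q,r}: X((s U q))=False (s U q)=True s=False q=True
s_3={p}: X((s U q))=True (s U q)=False s=False q=False
s_4={p,q,s}: X((s U q))=True (s U q)=True s=True q=True
s_5={p,q,r,s}: X((s U q))=False (s U q)=True s=True q=True
Evaluating at position 1: result = True

Answer: true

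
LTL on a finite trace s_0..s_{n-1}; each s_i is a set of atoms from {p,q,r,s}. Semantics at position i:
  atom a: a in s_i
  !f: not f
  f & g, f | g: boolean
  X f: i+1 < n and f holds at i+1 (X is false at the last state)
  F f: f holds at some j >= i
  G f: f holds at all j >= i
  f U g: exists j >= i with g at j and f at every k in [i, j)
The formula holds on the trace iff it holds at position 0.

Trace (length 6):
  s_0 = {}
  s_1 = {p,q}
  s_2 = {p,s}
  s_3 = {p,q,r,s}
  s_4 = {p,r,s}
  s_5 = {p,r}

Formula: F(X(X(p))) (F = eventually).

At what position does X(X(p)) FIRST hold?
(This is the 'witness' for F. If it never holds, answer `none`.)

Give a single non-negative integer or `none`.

Answer: 0

Derivation:
s_0={}: X(X(p))=True X(p)=True p=False
s_1={p,q}: X(X(p))=True X(p)=True p=True
s_2={p,s}: X(X(p))=True X(p)=True p=True
s_3={p,q,r,s}: X(X(p))=True X(p)=True p=True
s_4={p,r,s}: X(X(p))=False X(p)=True p=True
s_5={p,r}: X(X(p))=False X(p)=False p=True
F(X(X(p))) holds; first witness at position 0.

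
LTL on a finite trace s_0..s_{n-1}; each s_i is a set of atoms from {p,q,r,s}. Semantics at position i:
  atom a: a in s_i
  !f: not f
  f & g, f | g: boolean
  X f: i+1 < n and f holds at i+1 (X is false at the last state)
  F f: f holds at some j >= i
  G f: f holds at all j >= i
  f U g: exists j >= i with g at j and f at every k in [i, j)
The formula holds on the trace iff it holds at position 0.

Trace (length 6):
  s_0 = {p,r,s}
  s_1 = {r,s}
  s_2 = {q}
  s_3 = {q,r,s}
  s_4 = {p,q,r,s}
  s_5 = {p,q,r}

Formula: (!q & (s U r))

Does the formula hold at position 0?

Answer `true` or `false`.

s_0={p,r,s}: (!q & (s U r))=True !q=True q=False (s U r)=True s=True r=True
s_1={r,s}: (!q & (s U r))=True !q=True q=False (s U r)=True s=True r=True
s_2={q}: (!q & (s U r))=False !q=False q=True (s U r)=False s=False r=False
s_3={q,r,s}: (!q & (s U r))=False !q=False q=True (s U r)=True s=True r=True
s_4={p,q,r,s}: (!q & (s U r))=False !q=False q=True (s U r)=True s=True r=True
s_5={p,q,r}: (!q & (s U r))=False !q=False q=True (s U r)=True s=False r=True

Answer: true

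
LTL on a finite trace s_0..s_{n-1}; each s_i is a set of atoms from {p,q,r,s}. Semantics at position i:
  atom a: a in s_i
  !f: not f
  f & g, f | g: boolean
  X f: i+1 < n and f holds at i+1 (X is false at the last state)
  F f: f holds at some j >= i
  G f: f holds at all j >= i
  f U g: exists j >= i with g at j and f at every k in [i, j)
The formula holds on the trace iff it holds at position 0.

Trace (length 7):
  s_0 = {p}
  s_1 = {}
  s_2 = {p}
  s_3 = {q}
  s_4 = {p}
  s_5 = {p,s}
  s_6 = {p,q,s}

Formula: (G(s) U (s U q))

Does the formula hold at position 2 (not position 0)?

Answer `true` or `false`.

s_0={p}: (G(s) U (s U q))=False G(s)=False s=False (s U q)=False q=False
s_1={}: (G(s) U (s U q))=False G(s)=False s=False (s U q)=False q=False
s_2={p}: (G(s) U (s U q))=False G(s)=False s=False (s U q)=False q=False
s_3={q}: (G(s) U (s U q))=True G(s)=False s=False (s U q)=True q=True
s_4={p}: (G(s) U (s U q))=False G(s)=False s=False (s U q)=False q=False
s_5={p,s}: (G(s) U (s U q))=True G(s)=True s=True (s U q)=True q=False
s_6={p,q,s}: (G(s) U (s U q))=True G(s)=True s=True (s U q)=True q=True
Evaluating at position 2: result = False

Answer: false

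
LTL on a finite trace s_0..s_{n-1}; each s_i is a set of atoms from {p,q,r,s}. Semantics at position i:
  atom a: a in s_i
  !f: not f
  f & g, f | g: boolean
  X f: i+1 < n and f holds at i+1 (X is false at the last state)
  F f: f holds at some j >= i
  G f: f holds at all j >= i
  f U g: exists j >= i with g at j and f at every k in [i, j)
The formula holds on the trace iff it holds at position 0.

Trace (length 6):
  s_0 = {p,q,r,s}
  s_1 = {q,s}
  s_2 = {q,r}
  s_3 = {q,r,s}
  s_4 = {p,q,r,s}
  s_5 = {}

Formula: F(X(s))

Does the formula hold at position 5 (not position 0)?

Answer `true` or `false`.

s_0={p,q,r,s}: F(X(s))=True X(s)=True s=True
s_1={q,s}: F(X(s))=True X(s)=False s=True
s_2={q,r}: F(X(s))=True X(s)=True s=False
s_3={q,r,s}: F(X(s))=True X(s)=True s=True
s_4={p,q,r,s}: F(X(s))=False X(s)=False s=True
s_5={}: F(X(s))=False X(s)=False s=False
Evaluating at position 5: result = False

Answer: false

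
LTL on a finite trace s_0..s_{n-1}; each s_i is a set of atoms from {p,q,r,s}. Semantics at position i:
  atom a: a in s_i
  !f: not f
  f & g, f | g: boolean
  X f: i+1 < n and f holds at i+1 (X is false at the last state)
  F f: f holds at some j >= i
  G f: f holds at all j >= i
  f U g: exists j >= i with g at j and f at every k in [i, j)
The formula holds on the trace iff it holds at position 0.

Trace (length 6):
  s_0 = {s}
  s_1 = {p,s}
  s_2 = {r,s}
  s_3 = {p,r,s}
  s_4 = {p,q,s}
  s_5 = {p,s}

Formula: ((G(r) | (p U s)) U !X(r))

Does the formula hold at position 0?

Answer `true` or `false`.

Answer: true

Derivation:
s_0={s}: ((G(r) | (p U s)) U !X(r))=True (G(r) | (p U s))=True G(r)=False r=False (p U s)=True p=False s=True !X(r)=True X(r)=False
s_1={p,s}: ((G(r) | (p U s)) U !X(r))=True (G(r) | (p U s))=True G(r)=False r=False (p U s)=True p=True s=True !X(r)=False X(r)=True
s_2={r,s}: ((G(r) | (p U s)) U !X(r))=True (G(r) | (p U s))=True G(r)=False r=True (p U s)=True p=False s=True !X(r)=False X(r)=True
s_3={p,r,s}: ((G(r) | (p U s)) U !X(r))=True (G(r) | (p U s))=True G(r)=False r=True (p U s)=True p=True s=True !X(r)=True X(r)=False
s_4={p,q,s}: ((G(r) | (p U s)) U !X(r))=True (G(r) | (p U s))=True G(r)=False r=False (p U s)=True p=True s=True !X(r)=True X(r)=False
s_5={p,s}: ((G(r) | (p U s)) U !X(r))=True (G(r) | (p U s))=True G(r)=False r=False (p U s)=True p=True s=True !X(r)=True X(r)=False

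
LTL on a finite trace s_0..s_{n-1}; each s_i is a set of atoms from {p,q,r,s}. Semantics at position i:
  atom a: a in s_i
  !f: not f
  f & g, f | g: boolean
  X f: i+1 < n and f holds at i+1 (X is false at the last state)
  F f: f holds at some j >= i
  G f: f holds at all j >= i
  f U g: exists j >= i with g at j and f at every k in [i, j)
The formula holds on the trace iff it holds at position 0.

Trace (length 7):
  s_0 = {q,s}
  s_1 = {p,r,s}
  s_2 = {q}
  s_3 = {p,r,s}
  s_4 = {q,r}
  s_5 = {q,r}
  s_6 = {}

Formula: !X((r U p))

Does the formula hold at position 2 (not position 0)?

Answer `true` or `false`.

s_0={q,s}: !X((r U p))=False X((r U p))=True (r U p)=False r=False p=False
s_1={p,r,s}: !X((r U p))=True X((r U p))=False (r U p)=True r=True p=True
s_2={q}: !X((r U p))=False X((r U p))=True (r U p)=False r=False p=False
s_3={p,r,s}: !X((r U p))=True X((r U p))=False (r U p)=True r=True p=True
s_4={q,r}: !X((r U p))=True X((r U p))=False (r U p)=False r=True p=False
s_5={q,r}: !X((r U p))=True X((r U p))=False (r U p)=False r=True p=False
s_6={}: !X((r U p))=True X((r U p))=False (r U p)=False r=False p=False
Evaluating at position 2: result = False

Answer: false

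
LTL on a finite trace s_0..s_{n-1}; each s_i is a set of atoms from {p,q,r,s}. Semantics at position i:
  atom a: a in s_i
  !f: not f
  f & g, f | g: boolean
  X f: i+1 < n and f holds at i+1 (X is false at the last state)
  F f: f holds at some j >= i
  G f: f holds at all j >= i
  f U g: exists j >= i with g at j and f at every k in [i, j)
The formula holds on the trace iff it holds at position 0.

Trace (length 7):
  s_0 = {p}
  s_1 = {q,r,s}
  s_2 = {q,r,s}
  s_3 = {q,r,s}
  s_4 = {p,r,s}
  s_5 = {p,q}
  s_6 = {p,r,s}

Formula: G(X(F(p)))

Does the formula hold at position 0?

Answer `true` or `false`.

Answer: false

Derivation:
s_0={p}: G(X(F(p)))=False X(F(p))=True F(p)=True p=True
s_1={q,r,s}: G(X(F(p)))=False X(F(p))=True F(p)=True p=False
s_2={q,r,s}: G(X(F(p)))=False X(F(p))=True F(p)=True p=False
s_3={q,r,s}: G(X(F(p)))=False X(F(p))=True F(p)=True p=False
s_4={p,r,s}: G(X(F(p)))=False X(F(p))=True F(p)=True p=True
s_5={p,q}: G(X(F(p)))=False X(F(p))=True F(p)=True p=True
s_6={p,r,s}: G(X(F(p)))=False X(F(p))=False F(p)=True p=True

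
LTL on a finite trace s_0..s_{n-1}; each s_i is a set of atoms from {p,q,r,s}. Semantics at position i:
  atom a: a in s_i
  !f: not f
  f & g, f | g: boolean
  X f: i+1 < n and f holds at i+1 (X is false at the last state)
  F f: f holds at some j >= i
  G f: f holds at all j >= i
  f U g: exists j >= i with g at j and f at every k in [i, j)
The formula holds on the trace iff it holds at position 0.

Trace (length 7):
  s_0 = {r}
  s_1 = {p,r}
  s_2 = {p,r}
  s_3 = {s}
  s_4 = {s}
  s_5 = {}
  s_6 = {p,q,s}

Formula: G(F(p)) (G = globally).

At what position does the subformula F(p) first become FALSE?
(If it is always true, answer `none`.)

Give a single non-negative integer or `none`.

Answer: none

Derivation:
s_0={r}: F(p)=True p=False
s_1={p,r}: F(p)=True p=True
s_2={p,r}: F(p)=True p=True
s_3={s}: F(p)=True p=False
s_4={s}: F(p)=True p=False
s_5={}: F(p)=True p=False
s_6={p,q,s}: F(p)=True p=True
G(F(p)) holds globally = True
No violation — formula holds at every position.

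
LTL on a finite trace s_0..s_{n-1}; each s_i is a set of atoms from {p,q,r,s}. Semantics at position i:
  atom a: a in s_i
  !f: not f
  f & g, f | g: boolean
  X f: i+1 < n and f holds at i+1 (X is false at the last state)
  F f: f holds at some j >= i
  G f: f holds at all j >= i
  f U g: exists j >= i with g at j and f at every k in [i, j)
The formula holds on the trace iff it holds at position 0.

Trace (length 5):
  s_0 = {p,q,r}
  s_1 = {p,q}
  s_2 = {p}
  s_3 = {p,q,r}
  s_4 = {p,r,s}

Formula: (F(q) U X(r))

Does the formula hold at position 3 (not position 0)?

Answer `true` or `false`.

Answer: true

Derivation:
s_0={p,q,r}: (F(q) U X(r))=True F(q)=True q=True X(r)=False r=True
s_1={p,q}: (F(q) U X(r))=True F(q)=True q=True X(r)=False r=False
s_2={p}: (F(q) U X(r))=True F(q)=True q=False X(r)=True r=False
s_3={p,q,r}: (F(q) U X(r))=True F(q)=True q=True X(r)=True r=True
s_4={p,r,s}: (F(q) U X(r))=False F(q)=False q=False X(r)=False r=True
Evaluating at position 3: result = True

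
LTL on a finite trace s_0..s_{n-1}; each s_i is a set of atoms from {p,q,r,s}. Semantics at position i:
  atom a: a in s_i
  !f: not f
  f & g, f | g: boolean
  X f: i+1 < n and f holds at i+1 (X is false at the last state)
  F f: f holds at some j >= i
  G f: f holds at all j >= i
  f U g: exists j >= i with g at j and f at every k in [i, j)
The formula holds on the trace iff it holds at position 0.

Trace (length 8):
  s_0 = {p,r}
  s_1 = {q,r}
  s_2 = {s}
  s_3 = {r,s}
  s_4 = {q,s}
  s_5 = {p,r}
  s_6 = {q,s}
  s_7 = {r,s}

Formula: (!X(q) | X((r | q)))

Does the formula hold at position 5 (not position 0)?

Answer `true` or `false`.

Answer: true

Derivation:
s_0={p,r}: (!X(q) | X((r | q)))=True !X(q)=False X(q)=True q=False X((r | q))=True (r | q)=True r=True
s_1={q,r}: (!X(q) | X((r | q)))=True !X(q)=True X(q)=False q=True X((r | q))=False (r | q)=True r=True
s_2={s}: (!X(q) | X((r | q)))=True !X(q)=True X(q)=False q=False X((r | q))=True (r | q)=False r=False
s_3={r,s}: (!X(q) | X((r | q)))=True !X(q)=False X(q)=True q=False X((r | q))=True (r | q)=True r=True
s_4={q,s}: (!X(q) | X((r | q)))=True !X(q)=True X(q)=False q=True X((r | q))=True (r | q)=True r=False
s_5={p,r}: (!X(q) | X((r | q)))=True !X(q)=False X(q)=True q=False X((r | q))=True (r | q)=True r=True
s_6={q,s}: (!X(q) | X((r | q)))=True !X(q)=True X(q)=False q=True X((r | q))=True (r | q)=True r=False
s_7={r,s}: (!X(q) | X((r | q)))=True !X(q)=True X(q)=False q=False X((r | q))=False (r | q)=True r=True
Evaluating at position 5: result = True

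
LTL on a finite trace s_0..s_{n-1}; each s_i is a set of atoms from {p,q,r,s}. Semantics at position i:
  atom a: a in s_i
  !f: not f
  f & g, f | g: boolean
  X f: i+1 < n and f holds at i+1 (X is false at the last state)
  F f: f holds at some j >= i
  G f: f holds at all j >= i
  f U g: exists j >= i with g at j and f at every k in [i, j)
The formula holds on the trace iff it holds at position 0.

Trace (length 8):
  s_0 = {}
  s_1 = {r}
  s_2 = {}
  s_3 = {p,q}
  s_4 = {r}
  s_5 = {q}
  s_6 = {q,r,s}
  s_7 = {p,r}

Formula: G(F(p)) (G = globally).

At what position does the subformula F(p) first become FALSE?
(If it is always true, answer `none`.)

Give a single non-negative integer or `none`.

s_0={}: F(p)=True p=False
s_1={r}: F(p)=True p=False
s_2={}: F(p)=True p=False
s_3={p,q}: F(p)=True p=True
s_4={r}: F(p)=True p=False
s_5={q}: F(p)=True p=False
s_6={q,r,s}: F(p)=True p=False
s_7={p,r}: F(p)=True p=True
G(F(p)) holds globally = True
No violation — formula holds at every position.

Answer: none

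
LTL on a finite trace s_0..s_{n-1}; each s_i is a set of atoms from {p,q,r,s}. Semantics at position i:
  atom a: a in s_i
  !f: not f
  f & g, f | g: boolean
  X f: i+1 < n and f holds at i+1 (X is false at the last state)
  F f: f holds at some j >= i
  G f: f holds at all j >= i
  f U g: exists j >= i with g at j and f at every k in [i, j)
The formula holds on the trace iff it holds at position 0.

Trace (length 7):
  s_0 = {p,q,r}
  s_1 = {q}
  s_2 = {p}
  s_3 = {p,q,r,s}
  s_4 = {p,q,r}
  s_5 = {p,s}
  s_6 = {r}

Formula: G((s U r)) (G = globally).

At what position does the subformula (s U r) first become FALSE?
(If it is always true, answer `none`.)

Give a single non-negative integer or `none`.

Answer: 1

Derivation:
s_0={p,q,r}: (s U r)=True s=False r=True
s_1={q}: (s U r)=False s=False r=False
s_2={p}: (s U r)=False s=False r=False
s_3={p,q,r,s}: (s U r)=True s=True r=True
s_4={p,q,r}: (s U r)=True s=False r=True
s_5={p,s}: (s U r)=True s=True r=False
s_6={r}: (s U r)=True s=False r=True
G((s U r)) holds globally = False
First violation at position 1.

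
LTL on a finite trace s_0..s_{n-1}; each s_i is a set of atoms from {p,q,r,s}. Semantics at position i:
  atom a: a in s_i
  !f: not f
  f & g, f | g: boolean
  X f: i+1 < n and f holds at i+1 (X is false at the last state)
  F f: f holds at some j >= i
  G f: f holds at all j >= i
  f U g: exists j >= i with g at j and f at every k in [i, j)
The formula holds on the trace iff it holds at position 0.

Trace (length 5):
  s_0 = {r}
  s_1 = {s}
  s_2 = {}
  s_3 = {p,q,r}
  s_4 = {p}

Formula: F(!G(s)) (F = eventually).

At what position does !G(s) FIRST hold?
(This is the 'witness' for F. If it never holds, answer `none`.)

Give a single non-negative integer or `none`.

Answer: 0

Derivation:
s_0={r}: !G(s)=True G(s)=False s=False
s_1={s}: !G(s)=True G(s)=False s=True
s_2={}: !G(s)=True G(s)=False s=False
s_3={p,q,r}: !G(s)=True G(s)=False s=False
s_4={p}: !G(s)=True G(s)=False s=False
F(!G(s)) holds; first witness at position 0.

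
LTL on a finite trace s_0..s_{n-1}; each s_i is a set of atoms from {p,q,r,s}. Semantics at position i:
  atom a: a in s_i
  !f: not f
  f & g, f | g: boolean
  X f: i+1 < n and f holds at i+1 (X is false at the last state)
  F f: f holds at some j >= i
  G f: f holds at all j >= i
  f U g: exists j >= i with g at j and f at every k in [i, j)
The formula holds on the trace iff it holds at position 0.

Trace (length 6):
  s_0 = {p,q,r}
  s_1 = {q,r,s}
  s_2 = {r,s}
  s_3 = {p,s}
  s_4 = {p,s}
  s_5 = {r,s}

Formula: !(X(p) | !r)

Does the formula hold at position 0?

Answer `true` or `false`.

Answer: true

Derivation:
s_0={p,q,r}: !(X(p) | !r)=True (X(p) | !r)=False X(p)=False p=True !r=False r=True
s_1={q,r,s}: !(X(p) | !r)=True (X(p) | !r)=False X(p)=False p=False !r=False r=True
s_2={r,s}: !(X(p) | !r)=False (X(p) | !r)=True X(p)=True p=False !r=False r=True
s_3={p,s}: !(X(p) | !r)=False (X(p) | !r)=True X(p)=True p=True !r=True r=False
s_4={p,s}: !(X(p) | !r)=False (X(p) | !r)=True X(p)=False p=True !r=True r=False
s_5={r,s}: !(X(p) | !r)=True (X(p) | !r)=False X(p)=False p=False !r=False r=True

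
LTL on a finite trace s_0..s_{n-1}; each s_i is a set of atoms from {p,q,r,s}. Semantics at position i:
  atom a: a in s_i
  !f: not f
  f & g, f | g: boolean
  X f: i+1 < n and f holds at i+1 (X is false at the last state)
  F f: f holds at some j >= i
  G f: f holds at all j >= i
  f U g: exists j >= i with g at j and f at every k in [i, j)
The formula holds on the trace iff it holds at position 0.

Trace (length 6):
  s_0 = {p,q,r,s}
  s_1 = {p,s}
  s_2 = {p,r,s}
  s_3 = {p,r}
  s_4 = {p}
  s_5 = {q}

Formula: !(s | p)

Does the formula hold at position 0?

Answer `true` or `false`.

s_0={p,q,r,s}: !(s | p)=False (s | p)=True s=True p=True
s_1={p,s}: !(s | p)=False (s | p)=True s=True p=True
s_2={p,r,s}: !(s | p)=False (s | p)=True s=True p=True
s_3={p,r}: !(s | p)=False (s | p)=True s=False p=True
s_4={p}: !(s | p)=False (s | p)=True s=False p=True
s_5={q}: !(s | p)=True (s | p)=False s=False p=False

Answer: false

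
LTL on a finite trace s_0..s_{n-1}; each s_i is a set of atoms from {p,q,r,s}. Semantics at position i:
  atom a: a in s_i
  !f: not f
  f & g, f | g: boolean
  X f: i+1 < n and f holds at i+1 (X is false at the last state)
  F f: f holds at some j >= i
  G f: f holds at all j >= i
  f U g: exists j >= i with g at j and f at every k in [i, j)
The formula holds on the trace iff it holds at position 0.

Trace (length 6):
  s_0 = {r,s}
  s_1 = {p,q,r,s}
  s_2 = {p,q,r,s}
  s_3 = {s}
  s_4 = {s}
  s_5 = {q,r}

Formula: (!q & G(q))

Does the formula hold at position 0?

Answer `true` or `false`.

s_0={r,s}: (!q & G(q))=False !q=True q=False G(q)=False
s_1={p,q,r,s}: (!q & G(q))=False !q=False q=True G(q)=False
s_2={p,q,r,s}: (!q & G(q))=False !q=False q=True G(q)=False
s_3={s}: (!q & G(q))=False !q=True q=False G(q)=False
s_4={s}: (!q & G(q))=False !q=True q=False G(q)=False
s_5={q,r}: (!q & G(q))=False !q=False q=True G(q)=True

Answer: false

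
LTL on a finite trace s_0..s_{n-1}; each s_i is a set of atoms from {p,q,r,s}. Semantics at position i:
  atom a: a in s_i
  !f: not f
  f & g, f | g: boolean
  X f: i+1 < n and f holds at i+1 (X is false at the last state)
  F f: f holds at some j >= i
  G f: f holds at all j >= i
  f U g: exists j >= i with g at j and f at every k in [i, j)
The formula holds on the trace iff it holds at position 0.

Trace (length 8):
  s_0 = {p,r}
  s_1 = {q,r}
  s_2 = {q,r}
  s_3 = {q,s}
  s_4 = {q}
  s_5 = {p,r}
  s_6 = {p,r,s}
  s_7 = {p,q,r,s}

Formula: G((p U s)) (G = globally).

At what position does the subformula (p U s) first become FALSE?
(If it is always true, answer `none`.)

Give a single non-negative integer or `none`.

Answer: 0

Derivation:
s_0={p,r}: (p U s)=False p=True s=False
s_1={q,r}: (p U s)=False p=False s=False
s_2={q,r}: (p U s)=False p=False s=False
s_3={q,s}: (p U s)=True p=False s=True
s_4={q}: (p U s)=False p=False s=False
s_5={p,r}: (p U s)=True p=True s=False
s_6={p,r,s}: (p U s)=True p=True s=True
s_7={p,q,r,s}: (p U s)=True p=True s=True
G((p U s)) holds globally = False
First violation at position 0.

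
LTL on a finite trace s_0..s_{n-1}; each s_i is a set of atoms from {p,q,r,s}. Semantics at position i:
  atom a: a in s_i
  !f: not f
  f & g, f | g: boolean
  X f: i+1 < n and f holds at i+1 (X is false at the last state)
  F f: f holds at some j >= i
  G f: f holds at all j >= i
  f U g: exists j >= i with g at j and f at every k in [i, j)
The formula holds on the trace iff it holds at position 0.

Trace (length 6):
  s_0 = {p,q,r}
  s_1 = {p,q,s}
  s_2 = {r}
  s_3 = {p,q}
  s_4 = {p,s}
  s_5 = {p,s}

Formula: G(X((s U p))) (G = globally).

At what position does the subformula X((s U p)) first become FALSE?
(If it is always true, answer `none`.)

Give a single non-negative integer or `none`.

Answer: 1

Derivation:
s_0={p,q,r}: X((s U p))=True (s U p)=True s=False p=True
s_1={p,q,s}: X((s U p))=False (s U p)=True s=True p=True
s_2={r}: X((s U p))=True (s U p)=False s=False p=False
s_3={p,q}: X((s U p))=True (s U p)=True s=False p=True
s_4={p,s}: X((s U p))=True (s U p)=True s=True p=True
s_5={p,s}: X((s U p))=False (s U p)=True s=True p=True
G(X((s U p))) holds globally = False
First violation at position 1.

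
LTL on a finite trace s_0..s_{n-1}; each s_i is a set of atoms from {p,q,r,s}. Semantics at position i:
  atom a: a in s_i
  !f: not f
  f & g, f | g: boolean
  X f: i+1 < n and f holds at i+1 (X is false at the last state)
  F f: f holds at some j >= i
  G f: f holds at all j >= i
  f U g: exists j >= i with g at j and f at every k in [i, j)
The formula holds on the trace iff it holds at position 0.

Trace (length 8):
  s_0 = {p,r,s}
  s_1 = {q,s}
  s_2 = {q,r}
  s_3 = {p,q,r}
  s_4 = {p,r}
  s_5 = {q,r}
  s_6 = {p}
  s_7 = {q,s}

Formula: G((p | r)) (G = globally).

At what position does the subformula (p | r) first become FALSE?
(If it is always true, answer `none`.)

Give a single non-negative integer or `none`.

Answer: 1

Derivation:
s_0={p,r,s}: (p | r)=True p=True r=True
s_1={q,s}: (p | r)=False p=False r=False
s_2={q,r}: (p | r)=True p=False r=True
s_3={p,q,r}: (p | r)=True p=True r=True
s_4={p,r}: (p | r)=True p=True r=True
s_5={q,r}: (p | r)=True p=False r=True
s_6={p}: (p | r)=True p=True r=False
s_7={q,s}: (p | r)=False p=False r=False
G((p | r)) holds globally = False
First violation at position 1.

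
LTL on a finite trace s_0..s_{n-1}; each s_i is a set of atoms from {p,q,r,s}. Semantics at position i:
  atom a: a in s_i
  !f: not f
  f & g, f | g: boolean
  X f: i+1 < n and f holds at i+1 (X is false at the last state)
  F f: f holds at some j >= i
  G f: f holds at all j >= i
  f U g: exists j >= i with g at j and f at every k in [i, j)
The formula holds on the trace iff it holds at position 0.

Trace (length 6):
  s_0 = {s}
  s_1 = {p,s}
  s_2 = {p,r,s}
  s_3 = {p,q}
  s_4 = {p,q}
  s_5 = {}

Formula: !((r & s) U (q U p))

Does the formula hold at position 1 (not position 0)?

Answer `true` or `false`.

Answer: false

Derivation:
s_0={s}: !((r & s) U (q U p))=True ((r & s) U (q U p))=False (r & s)=False r=False s=True (q U p)=False q=False p=False
s_1={p,s}: !((r & s) U (q U p))=False ((r & s) U (q U p))=True (r & s)=False r=False s=True (q U p)=True q=False p=True
s_2={p,r,s}: !((r & s) U (q U p))=False ((r & s) U (q U p))=True (r & s)=True r=True s=True (q U p)=True q=False p=True
s_3={p,q}: !((r & s) U (q U p))=False ((r & s) U (q U p))=True (r & s)=False r=False s=False (q U p)=True q=True p=True
s_4={p,q}: !((r & s) U (q U p))=False ((r & s) U (q U p))=True (r & s)=False r=False s=False (q U p)=True q=True p=True
s_5={}: !((r & s) U (q U p))=True ((r & s) U (q U p))=False (r & s)=False r=False s=False (q U p)=False q=False p=False
Evaluating at position 1: result = False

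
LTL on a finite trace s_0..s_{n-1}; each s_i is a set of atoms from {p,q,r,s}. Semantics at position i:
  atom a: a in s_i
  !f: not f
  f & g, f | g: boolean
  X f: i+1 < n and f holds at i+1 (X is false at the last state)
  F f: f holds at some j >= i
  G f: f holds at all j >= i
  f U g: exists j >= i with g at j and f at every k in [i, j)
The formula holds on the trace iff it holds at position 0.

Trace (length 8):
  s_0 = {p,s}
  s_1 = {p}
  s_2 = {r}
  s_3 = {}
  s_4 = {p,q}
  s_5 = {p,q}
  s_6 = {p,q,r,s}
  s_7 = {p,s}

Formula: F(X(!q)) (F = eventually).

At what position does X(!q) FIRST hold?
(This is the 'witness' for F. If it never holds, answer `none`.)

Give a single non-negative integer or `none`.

Answer: 0

Derivation:
s_0={p,s}: X(!q)=True !q=True q=False
s_1={p}: X(!q)=True !q=True q=False
s_2={r}: X(!q)=True !q=True q=False
s_3={}: X(!q)=False !q=True q=False
s_4={p,q}: X(!q)=False !q=False q=True
s_5={p,q}: X(!q)=False !q=False q=True
s_6={p,q,r,s}: X(!q)=True !q=False q=True
s_7={p,s}: X(!q)=False !q=True q=False
F(X(!q)) holds; first witness at position 0.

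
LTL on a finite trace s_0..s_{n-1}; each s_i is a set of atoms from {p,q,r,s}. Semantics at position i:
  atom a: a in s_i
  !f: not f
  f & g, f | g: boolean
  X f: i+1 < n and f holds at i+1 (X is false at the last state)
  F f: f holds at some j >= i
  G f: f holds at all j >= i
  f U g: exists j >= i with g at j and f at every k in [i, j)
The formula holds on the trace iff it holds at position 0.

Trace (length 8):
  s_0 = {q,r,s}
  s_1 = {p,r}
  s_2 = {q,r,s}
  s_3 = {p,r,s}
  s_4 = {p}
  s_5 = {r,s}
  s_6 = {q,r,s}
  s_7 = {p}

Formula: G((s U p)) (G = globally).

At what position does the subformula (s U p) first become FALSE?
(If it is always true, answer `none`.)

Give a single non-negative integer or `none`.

s_0={q,r,s}: (s U p)=True s=True p=False
s_1={p,r}: (s U p)=True s=False p=True
s_2={q,r,s}: (s U p)=True s=True p=False
s_3={p,r,s}: (s U p)=True s=True p=True
s_4={p}: (s U p)=True s=False p=True
s_5={r,s}: (s U p)=True s=True p=False
s_6={q,r,s}: (s U p)=True s=True p=False
s_7={p}: (s U p)=True s=False p=True
G((s U p)) holds globally = True
No violation — formula holds at every position.

Answer: none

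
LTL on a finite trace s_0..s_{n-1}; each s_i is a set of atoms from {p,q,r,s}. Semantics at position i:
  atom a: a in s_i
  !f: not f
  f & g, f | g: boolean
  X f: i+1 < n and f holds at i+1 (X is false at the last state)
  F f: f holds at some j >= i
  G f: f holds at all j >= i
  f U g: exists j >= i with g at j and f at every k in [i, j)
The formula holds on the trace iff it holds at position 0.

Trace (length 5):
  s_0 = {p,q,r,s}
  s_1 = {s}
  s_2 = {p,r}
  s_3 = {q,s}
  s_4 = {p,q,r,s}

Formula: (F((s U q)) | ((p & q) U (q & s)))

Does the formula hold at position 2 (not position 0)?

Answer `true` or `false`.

Answer: true

Derivation:
s_0={p,q,r,s}: (F((s U q)) | ((p & q) U (q & s)))=True F((s U q))=True (s U q)=True s=True q=True ((p & q) U (q & s))=True (p & q)=True p=True (q & s)=True
s_1={s}: (F((s U q)) | ((p & q) U (q & s)))=True F((s U q))=True (s U q)=False s=True q=False ((p & q) U (q & s))=False (p & q)=False p=False (q & s)=False
s_2={p,r}: (F((s U q)) | ((p & q) U (q & s)))=True F((s U q))=True (s U q)=False s=False q=False ((p & q) U (q & s))=False (p & q)=False p=True (q & s)=False
s_3={q,s}: (F((s U q)) | ((p & q) U (q & s)))=True F((s U q))=True (s U q)=True s=True q=True ((p & q) U (q & s))=True (p & q)=False p=False (q & s)=True
s_4={p,q,r,s}: (F((s U q)) | ((p & q) U (q & s)))=True F((s U q))=True (s U q)=True s=True q=True ((p & q) U (q & s))=True (p & q)=True p=True (q & s)=True
Evaluating at position 2: result = True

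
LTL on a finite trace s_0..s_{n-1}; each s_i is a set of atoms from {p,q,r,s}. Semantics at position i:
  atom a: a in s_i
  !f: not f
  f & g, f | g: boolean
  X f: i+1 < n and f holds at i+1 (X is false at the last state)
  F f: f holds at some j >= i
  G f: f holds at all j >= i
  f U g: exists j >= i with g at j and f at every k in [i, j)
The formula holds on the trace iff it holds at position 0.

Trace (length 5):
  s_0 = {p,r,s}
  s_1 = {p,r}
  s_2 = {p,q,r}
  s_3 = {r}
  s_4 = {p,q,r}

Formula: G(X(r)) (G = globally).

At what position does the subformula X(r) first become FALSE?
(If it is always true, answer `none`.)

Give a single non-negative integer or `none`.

s_0={p,r,s}: X(r)=True r=True
s_1={p,r}: X(r)=True r=True
s_2={p,q,r}: X(r)=True r=True
s_3={r}: X(r)=True r=True
s_4={p,q,r}: X(r)=False r=True
G(X(r)) holds globally = False
First violation at position 4.

Answer: 4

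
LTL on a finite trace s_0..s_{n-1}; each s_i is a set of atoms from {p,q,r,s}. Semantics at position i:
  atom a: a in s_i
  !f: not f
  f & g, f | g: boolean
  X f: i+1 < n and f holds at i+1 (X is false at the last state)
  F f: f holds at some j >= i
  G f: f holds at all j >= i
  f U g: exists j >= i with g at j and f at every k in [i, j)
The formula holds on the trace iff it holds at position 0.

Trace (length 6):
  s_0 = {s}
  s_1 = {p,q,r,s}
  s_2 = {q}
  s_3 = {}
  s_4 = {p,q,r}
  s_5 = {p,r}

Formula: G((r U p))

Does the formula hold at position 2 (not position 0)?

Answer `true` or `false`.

Answer: false

Derivation:
s_0={s}: G((r U p))=False (r U p)=False r=False p=False
s_1={p,q,r,s}: G((r U p))=False (r U p)=True r=True p=True
s_2={q}: G((r U p))=False (r U p)=False r=False p=False
s_3={}: G((r U p))=False (r U p)=False r=False p=False
s_4={p,q,r}: G((r U p))=True (r U p)=True r=True p=True
s_5={p,r}: G((r U p))=True (r U p)=True r=True p=True
Evaluating at position 2: result = False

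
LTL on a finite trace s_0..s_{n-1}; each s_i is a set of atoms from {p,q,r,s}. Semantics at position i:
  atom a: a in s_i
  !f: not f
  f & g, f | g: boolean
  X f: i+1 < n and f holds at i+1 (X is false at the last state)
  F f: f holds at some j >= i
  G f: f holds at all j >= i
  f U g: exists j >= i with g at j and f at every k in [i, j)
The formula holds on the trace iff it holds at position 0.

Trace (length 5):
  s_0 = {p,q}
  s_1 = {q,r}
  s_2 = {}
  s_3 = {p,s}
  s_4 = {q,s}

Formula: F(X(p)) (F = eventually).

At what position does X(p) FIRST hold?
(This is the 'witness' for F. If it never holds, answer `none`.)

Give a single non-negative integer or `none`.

s_0={p,q}: X(p)=False p=True
s_1={q,r}: X(p)=False p=False
s_2={}: X(p)=True p=False
s_3={p,s}: X(p)=False p=True
s_4={q,s}: X(p)=False p=False
F(X(p)) holds; first witness at position 2.

Answer: 2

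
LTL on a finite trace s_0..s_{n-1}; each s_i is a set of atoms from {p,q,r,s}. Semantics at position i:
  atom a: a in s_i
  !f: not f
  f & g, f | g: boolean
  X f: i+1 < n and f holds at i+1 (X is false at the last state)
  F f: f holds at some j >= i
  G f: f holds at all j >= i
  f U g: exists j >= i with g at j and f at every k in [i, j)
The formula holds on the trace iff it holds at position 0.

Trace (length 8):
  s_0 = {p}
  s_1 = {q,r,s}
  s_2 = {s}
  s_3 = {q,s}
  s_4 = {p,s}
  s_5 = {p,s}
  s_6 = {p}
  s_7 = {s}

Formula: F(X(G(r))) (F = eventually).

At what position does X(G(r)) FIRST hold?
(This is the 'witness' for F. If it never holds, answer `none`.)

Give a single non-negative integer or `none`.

Answer: none

Derivation:
s_0={p}: X(G(r))=False G(r)=False r=False
s_1={q,r,s}: X(G(r))=False G(r)=False r=True
s_2={s}: X(G(r))=False G(r)=False r=False
s_3={q,s}: X(G(r))=False G(r)=False r=False
s_4={p,s}: X(G(r))=False G(r)=False r=False
s_5={p,s}: X(G(r))=False G(r)=False r=False
s_6={p}: X(G(r))=False G(r)=False r=False
s_7={s}: X(G(r))=False G(r)=False r=False
F(X(G(r))) does not hold (no witness exists).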